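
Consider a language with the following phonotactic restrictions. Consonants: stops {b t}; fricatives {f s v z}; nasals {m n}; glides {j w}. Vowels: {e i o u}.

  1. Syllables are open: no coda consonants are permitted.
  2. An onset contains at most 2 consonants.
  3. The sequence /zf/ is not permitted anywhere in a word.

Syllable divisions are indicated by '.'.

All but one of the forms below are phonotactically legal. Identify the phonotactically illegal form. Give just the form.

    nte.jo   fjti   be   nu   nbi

nte.jo — σ1 onset /nt/ (2C), coda /∅/ ok; σ2 onset /j/, coda /∅/ ok → phonotactically legal
fjti — violates constraint 2: syllable 1 onset /fjt/ has 3 consonants (> 2) → phonotactically illegal
be — σ1 onset /b/, coda /∅/ ok → phonotactically legal
nu — σ1 onset /n/, coda /∅/ ok → phonotactically legal
nbi — σ1 onset /nb/ (2C), coda /∅/ ok → phonotactically legal

fjti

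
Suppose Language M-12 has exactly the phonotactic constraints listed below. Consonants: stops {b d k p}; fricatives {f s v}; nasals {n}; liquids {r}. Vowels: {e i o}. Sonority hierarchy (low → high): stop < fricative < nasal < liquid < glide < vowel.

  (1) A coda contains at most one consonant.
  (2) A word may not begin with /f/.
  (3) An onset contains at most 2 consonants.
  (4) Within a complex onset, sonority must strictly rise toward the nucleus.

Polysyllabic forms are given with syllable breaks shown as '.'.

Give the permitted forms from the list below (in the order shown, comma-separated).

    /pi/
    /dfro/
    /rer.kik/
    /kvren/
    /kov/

/pi/, /rer.kik/, /kov/

/pi/ — σ1 onset /p/, coda /∅/ ok → permitted
/dfro/ — violates constraint 3: syllable 1 onset /dfr/ has 3 consonants (> 2) → not permitted
/rer.kik/ — σ1 onset /r/, coda /r/ ok; σ2 onset /k/, coda /k/ ok → permitted
/kvren/ — violates constraint 3: syllable 1 onset /kvr/ has 3 consonants (> 2) → not permitted
/kov/ — σ1 onset /k/, coda /v/ ok → permitted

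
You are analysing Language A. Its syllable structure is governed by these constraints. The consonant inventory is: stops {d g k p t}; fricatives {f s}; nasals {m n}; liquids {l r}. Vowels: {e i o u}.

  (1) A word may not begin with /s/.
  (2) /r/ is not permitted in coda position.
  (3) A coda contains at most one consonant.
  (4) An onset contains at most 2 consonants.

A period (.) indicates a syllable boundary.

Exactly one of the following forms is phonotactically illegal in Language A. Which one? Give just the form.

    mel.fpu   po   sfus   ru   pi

sfus

mel.fpu — σ1 onset /m/, coda /l/ ok; σ2 onset /fp/ (2C), coda /∅/ ok → phonotactically legal
po — σ1 onset /p/, coda /∅/ ok → phonotactically legal
sfus — violates constraint 1: word begins with /s/ → phonotactically illegal
ru — σ1 onset /r/, coda /∅/ ok → phonotactically legal
pi — σ1 onset /p/, coda /∅/ ok → phonotactically legal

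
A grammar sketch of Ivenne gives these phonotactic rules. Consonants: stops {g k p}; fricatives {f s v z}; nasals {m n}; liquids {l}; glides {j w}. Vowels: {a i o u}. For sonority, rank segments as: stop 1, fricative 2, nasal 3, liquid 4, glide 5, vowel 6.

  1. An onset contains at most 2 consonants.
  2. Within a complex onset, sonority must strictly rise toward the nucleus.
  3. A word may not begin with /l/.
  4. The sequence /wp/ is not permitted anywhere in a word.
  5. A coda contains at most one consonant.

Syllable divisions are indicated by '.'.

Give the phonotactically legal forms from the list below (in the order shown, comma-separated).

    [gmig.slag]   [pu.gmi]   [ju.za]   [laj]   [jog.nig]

[gmig.slag] — σ1 onset /gm/ (1→3 rises), coda /g/ ok; σ2 onset /sl/ (2→4 rises), coda /g/ ok → phonotactically legal
[pu.gmi] — σ1 onset /p/, coda /∅/ ok; σ2 onset /gm/ (1→3 rises), coda /∅/ ok → phonotactically legal
[ju.za] — σ1 onset /j/, coda /∅/ ok; σ2 onset /z/, coda /∅/ ok → phonotactically legal
[laj] — violates constraint 3: word begins with /l/ → phonotactically illegal
[jog.nig] — σ1 onset /j/, coda /g/ ok; σ2 onset /n/, coda /g/ ok → phonotactically legal

[gmig.slag], [pu.gmi], [ju.za], [jog.nig]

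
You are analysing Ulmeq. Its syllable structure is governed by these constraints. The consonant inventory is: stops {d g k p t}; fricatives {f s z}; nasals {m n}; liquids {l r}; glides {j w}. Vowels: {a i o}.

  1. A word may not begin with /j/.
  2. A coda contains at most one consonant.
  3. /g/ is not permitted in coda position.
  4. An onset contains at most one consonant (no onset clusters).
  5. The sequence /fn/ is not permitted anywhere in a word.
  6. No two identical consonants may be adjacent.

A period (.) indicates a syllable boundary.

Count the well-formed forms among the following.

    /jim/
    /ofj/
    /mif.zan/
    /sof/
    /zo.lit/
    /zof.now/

/jim/ — violates constraint 1: word begins with /j/ → ill-formed
/ofj/ — violates constraint 2: syllable 1 coda /fj/ has 2 consonants (> 1) → ill-formed
/mif.zan/ — σ1 onset /m/, coda /f/ ok; σ2 onset /z/, coda /n/ ok → well-formed
/sof/ — σ1 onset /s/, coda /f/ ok → well-formed
/zo.lit/ — σ1 onset /z/, coda /∅/ ok; σ2 onset /l/, coda /t/ ok → well-formed
/zof.now/ — violates constraint 5: contains banned sequence /fn/ → ill-formed
Well-formed: /mif.zan/, /sof/, /zo.lit/ → 3.

3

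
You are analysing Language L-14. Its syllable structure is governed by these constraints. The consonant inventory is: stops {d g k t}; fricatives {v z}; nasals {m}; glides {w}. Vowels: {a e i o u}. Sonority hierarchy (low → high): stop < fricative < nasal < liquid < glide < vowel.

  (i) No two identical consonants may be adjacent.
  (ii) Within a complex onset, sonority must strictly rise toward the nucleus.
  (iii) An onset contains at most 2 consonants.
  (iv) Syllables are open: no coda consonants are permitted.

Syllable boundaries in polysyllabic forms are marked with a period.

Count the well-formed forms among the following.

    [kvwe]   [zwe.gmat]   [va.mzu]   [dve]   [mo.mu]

[kvwe] — violates constraint (iii): syllable 1 onset /kvw/ has 3 consonants (> 2) → ill-formed
[zwe.gmat] — violates constraint (iv): syllable 2 coda /t/ has 1 consonant (> 0) → ill-formed
[va.mzu] — violates constraint (ii): syllable 2 onset /mz/: /m/ (nasal, 3) → /z/ (fricative, 2) does not rise → ill-formed
[dve] — σ1 onset /dv/ (1→2 rises), coda /∅/ ok → well-formed
[mo.mu] — σ1 onset /m/, coda /∅/ ok; σ2 onset /m/, coda /∅/ ok → well-formed
Well-formed: [dve], [mo.mu] → 2.

2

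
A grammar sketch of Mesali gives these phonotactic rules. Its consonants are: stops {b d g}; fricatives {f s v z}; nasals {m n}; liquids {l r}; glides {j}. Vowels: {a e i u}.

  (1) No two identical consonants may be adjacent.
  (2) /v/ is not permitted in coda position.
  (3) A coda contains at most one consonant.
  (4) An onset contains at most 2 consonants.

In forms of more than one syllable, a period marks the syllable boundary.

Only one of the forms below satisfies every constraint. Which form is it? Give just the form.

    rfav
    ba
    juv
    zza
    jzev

ba

rfav — violates constraint 2: syllable 1 coda contains /v/ → not permitted
ba — σ1 onset /b/, coda /∅/ ok → permitted
juv — violates constraint 2: syllable 1 coda contains /v/ → not permitted
zza — violates constraint 1: adjacent identical consonants /zz/ → not permitted
jzev — violates constraint 2: syllable 1 coda contains /v/ → not permitted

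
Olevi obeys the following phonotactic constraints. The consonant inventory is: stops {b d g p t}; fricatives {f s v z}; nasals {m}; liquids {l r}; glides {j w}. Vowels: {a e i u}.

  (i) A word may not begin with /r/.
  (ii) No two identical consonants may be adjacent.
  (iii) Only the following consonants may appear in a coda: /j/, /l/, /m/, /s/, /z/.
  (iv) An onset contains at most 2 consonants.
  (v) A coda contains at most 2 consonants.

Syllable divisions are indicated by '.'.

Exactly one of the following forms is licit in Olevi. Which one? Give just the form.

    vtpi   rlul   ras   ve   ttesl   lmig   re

vtpi — violates constraint (iv): syllable 1 onset /vtp/ has 3 consonants (> 2) → illicit
rlul — violates constraint (i): word begins with /r/ → illicit
ras — violates constraint (i): word begins with /r/ → illicit
ve — σ1 onset /v/, coda /∅/ ok → licit
ttesl — violates constraint (ii): adjacent identical consonants /tt/ → illicit
lmig — violates constraint (iii): syllable 1 coda contains /g/, which is not a licensed coda consonant → illicit
re — violates constraint (i): word begins with /r/ → illicit

ve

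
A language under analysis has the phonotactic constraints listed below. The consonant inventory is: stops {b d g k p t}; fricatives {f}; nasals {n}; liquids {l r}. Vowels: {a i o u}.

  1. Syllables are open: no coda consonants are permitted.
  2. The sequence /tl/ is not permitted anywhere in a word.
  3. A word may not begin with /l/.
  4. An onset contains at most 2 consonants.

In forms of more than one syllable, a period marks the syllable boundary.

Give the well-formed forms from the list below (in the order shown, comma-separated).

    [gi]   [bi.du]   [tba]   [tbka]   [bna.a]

[gi] — σ1 onset /g/, coda /∅/ ok → well-formed
[bi.du] — σ1 onset /b/, coda /∅/ ok; σ2 onset /d/, coda /∅/ ok → well-formed
[tba] — σ1 onset /tb/ (2C), coda /∅/ ok → well-formed
[tbka] — violates constraint 4: syllable 1 onset /tbk/ has 3 consonants (> 2) → ill-formed
[bna.a] — σ1 onset /bn/ (2C), coda /∅/ ok; σ2 onset /∅/, coda /∅/ ok → well-formed

[gi], [bi.du], [tba], [bna.a]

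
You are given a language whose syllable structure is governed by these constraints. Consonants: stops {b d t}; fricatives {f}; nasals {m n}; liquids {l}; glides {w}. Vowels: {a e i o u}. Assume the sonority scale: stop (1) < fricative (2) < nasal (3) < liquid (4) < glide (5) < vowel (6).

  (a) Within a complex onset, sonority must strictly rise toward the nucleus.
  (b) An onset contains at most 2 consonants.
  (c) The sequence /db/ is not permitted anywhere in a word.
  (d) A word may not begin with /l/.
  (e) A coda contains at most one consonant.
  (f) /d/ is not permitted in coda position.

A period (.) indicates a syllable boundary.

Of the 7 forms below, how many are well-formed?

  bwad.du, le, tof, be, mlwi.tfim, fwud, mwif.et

bwad.du — violates constraint (f): syllable 1 coda contains /d/ → ill-formed
le — violates constraint (d): word begins with /l/ → ill-formed
tof — σ1 onset /t/, coda /f/ ok → well-formed
be — σ1 onset /b/, coda /∅/ ok → well-formed
mlwi.tfim — violates constraint (b): syllable 1 onset /mlw/ has 3 consonants (> 2) → ill-formed
fwud — violates constraint (f): syllable 1 coda contains /d/ → ill-formed
mwif.et — σ1 onset /mw/ (3→5 rises), coda /f/ ok; σ2 onset /∅/, coda /t/ ok → well-formed
Well-formed: tof, be, mwif.et → 3.

3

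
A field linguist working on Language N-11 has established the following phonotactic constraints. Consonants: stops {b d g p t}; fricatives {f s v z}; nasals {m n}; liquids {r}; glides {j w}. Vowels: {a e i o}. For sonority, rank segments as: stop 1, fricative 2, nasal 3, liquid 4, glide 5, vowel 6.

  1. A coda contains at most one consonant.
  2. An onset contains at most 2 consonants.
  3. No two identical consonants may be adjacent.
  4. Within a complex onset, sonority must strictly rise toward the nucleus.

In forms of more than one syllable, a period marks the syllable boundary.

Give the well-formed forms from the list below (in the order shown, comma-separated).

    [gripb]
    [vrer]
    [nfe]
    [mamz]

[vrer]

[gripb] — violates constraint 1: syllable 1 coda /pb/ has 2 consonants (> 1) → ill-formed
[vrer] — σ1 onset /vr/ (2→4 rises), coda /r/ ok → well-formed
[nfe] — violates constraint 4: syllable 1 onset /nf/: /n/ (nasal, 3) → /f/ (fricative, 2) does not rise → ill-formed
[mamz] — violates constraint 1: syllable 1 coda /mz/ has 2 consonants (> 1) → ill-formed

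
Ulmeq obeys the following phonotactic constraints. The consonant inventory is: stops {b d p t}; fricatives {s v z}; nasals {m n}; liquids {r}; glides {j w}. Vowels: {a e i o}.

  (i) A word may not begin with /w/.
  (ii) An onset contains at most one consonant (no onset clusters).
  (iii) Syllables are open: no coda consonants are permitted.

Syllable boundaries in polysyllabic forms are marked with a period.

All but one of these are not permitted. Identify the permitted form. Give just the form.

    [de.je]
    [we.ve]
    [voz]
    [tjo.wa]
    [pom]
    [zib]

[de.je]

[de.je] — σ1 onset /d/, coda /∅/ ok; σ2 onset /j/, coda /∅/ ok → permitted
[we.ve] — violates constraint (i): word begins with /w/ → not permitted
[voz] — violates constraint (iii): syllable 1 coda /z/ has 1 consonant (> 0) → not permitted
[tjo.wa] — violates constraint (ii): syllable 1 onset /tj/ has 2 consonants (> 1) → not permitted
[pom] — violates constraint (iii): syllable 1 coda /m/ has 1 consonant (> 0) → not permitted
[zib] — violates constraint (iii): syllable 1 coda /b/ has 1 consonant (> 0) → not permitted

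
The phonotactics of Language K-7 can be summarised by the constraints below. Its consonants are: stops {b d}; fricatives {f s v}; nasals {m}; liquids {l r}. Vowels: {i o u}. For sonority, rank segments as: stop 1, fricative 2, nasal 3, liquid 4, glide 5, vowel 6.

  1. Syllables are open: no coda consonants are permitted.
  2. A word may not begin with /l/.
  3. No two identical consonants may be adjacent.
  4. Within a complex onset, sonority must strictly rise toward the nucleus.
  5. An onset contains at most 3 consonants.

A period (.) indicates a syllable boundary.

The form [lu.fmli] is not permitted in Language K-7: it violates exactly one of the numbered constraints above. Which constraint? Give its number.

2

[lu.fmli]: word begins with /l/.
This is a violation of constraint 2: "A word may not begin with /l/."
The remaining constraints (1, 3, 4, 5) are satisfied.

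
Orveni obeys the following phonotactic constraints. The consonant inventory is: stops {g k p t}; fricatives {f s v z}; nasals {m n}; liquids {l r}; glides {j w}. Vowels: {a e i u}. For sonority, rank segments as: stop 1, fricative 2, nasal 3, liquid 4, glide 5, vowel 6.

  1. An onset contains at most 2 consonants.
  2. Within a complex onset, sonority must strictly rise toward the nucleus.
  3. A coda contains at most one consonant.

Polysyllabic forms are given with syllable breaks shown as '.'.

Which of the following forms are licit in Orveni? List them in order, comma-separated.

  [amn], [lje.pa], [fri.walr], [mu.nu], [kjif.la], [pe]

[amn] — violates constraint 3: syllable 1 coda /mn/ has 2 consonants (> 1) → illicit
[lje.pa] — σ1 onset /lj/ (4→5 rises), coda /∅/ ok; σ2 onset /p/, coda /∅/ ok → licit
[fri.walr] — violates constraint 3: syllable 2 coda /lr/ has 2 consonants (> 1) → illicit
[mu.nu] — σ1 onset /m/, coda /∅/ ok; σ2 onset /n/, coda /∅/ ok → licit
[kjif.la] — σ1 onset /kj/ (1→5 rises), coda /f/ ok; σ2 onset /l/, coda /∅/ ok → licit
[pe] — σ1 onset /p/, coda /∅/ ok → licit

[lje.pa], [mu.nu], [kjif.la], [pe]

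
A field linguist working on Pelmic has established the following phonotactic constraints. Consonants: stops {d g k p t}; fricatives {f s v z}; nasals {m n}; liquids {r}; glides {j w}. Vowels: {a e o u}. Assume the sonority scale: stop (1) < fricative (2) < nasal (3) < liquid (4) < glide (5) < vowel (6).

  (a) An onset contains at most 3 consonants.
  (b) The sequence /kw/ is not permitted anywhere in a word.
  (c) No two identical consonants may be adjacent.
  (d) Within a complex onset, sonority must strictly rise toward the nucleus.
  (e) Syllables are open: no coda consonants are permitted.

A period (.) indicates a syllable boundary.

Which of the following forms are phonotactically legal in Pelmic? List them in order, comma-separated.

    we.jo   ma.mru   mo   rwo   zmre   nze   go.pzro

we.jo, ma.mru, mo, rwo, zmre, go.pzro

we.jo — σ1 onset /w/, coda /∅/ ok; σ2 onset /j/, coda /∅/ ok → phonotactically legal
ma.mru — σ1 onset /m/, coda /∅/ ok; σ2 onset /mr/ (3→4 rises), coda /∅/ ok → phonotactically legal
mo — σ1 onset /m/, coda /∅/ ok → phonotactically legal
rwo — σ1 onset /rw/ (4→5 rises), coda /∅/ ok → phonotactically legal
zmre — σ1 onset /zmr/ (2→3→4 rises), coda /∅/ ok → phonotactically legal
nze — violates constraint (d): syllable 1 onset /nz/: /n/ (nasal, 3) → /z/ (fricative, 2) does not rise → phonotactically illegal
go.pzro — σ1 onset /g/, coda /∅/ ok; σ2 onset /pzr/ (1→2→4 rises), coda /∅/ ok → phonotactically legal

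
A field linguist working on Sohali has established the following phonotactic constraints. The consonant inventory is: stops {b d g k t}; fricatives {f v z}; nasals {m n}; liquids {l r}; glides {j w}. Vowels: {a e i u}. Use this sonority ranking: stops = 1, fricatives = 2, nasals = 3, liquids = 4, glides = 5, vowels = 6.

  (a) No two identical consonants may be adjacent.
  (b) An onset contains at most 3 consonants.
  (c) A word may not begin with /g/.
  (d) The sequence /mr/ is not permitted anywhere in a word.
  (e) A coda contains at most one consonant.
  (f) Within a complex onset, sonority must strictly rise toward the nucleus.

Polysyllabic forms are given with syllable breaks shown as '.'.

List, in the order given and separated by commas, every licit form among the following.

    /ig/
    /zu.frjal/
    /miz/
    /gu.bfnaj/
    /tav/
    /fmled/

/ig/, /zu.frjal/, /miz/, /tav/, /fmled/

/ig/ — σ1 onset /∅/, coda /g/ ok → licit
/zu.frjal/ — σ1 onset /z/, coda /∅/ ok; σ2 onset /frj/ (2→4→5 rises), coda /l/ ok → licit
/miz/ — σ1 onset /m/, coda /z/ ok → licit
/gu.bfnaj/ — violates constraint (c): word begins with /g/ → illicit
/tav/ — σ1 onset /t/, coda /v/ ok → licit
/fmled/ — σ1 onset /fml/ (2→3→4 rises), coda /d/ ok → licit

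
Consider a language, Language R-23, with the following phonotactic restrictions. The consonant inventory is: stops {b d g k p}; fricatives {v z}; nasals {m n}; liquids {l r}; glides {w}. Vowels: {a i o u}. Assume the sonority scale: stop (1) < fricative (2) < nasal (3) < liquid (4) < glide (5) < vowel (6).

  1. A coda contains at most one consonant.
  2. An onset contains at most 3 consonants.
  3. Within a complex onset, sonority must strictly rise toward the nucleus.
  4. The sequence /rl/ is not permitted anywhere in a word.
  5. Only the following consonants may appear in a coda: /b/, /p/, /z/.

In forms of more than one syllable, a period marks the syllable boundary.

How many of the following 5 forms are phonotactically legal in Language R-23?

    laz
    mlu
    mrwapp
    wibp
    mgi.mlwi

laz — σ1 onset /l/, coda /z/ ok → phonotactically legal
mlu — σ1 onset /ml/ (3→4 rises), coda /∅/ ok → phonotactically legal
mrwapp — violates constraint 1: syllable 1 coda /pp/ has 2 consonants (> 1) → phonotactically illegal
wibp — violates constraint 1: syllable 1 coda /bp/ has 2 consonants (> 1) → phonotactically illegal
mgi.mlwi — violates constraint 3: syllable 1 onset /mg/: /m/ (nasal, 3) → /g/ (stop, 1) does not rise → phonotactically illegal
Phonotactically legal: laz, mlu → 2.

2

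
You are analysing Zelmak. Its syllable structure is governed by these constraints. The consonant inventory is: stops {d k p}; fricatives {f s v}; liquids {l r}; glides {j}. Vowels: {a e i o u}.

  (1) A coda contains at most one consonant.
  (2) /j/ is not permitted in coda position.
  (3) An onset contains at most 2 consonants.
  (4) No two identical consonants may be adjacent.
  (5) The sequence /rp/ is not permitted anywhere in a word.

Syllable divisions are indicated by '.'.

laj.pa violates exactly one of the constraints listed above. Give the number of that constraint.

2

laj.pa: syllable 1 coda contains /j/.
This is a violation of constraint 2: "/j/ is not permitted in coda position."
The remaining constraints (1, 3, 4, 5) are satisfied.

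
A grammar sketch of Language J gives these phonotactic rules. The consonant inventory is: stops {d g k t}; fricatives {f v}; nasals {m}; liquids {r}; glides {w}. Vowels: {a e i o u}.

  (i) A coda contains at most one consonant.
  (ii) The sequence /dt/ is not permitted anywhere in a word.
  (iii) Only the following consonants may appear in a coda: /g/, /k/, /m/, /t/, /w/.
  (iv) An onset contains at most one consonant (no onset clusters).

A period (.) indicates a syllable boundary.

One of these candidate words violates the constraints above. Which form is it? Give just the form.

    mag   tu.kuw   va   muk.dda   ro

mag — σ1 onset /m/, coda /g/ ok → phonotactically legal
tu.kuw — σ1 onset /t/, coda /∅/ ok; σ2 onset /k/, coda /w/ ok → phonotactically legal
va — σ1 onset /v/, coda /∅/ ok → phonotactically legal
muk.dda — violates constraint (iv): syllable 2 onset /dd/ has 2 consonants (> 1) → phonotactically illegal
ro — σ1 onset /r/, coda /∅/ ok → phonotactically legal

muk.dda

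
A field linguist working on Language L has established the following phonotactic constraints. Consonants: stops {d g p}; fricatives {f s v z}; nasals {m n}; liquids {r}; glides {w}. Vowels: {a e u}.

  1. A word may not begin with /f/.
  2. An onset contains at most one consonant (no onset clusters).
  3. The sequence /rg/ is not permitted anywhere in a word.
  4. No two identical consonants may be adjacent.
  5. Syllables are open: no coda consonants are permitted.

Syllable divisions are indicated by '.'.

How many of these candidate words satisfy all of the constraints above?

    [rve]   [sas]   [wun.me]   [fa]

0

[rve] — violates constraint 2: syllable 1 onset /rv/ has 2 consonants (> 1) → ill-formed
[sas] — violates constraint 5: syllable 1 coda /s/ has 1 consonant (> 0) → ill-formed
[wun.me] — violates constraint 5: syllable 1 coda /n/ has 1 consonant (> 0) → ill-formed
[fa] — violates constraint 1: word begins with /f/ → ill-formed
No form is well-formed → 0.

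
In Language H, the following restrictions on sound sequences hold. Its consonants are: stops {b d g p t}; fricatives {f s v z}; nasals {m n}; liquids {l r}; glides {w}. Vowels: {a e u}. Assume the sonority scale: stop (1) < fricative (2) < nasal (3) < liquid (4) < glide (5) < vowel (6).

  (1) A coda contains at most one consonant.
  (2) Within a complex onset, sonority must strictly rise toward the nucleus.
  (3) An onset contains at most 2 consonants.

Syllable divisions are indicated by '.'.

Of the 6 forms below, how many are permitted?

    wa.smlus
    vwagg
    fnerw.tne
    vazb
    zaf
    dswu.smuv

1

wa.smlus — violates constraint 3: syllable 2 onset /sml/ has 3 consonants (> 2) → not permitted
vwagg — violates constraint 1: syllable 1 coda /gg/ has 2 consonants (> 1) → not permitted
fnerw.tne — violates constraint 1: syllable 1 coda /rw/ has 2 consonants (> 1) → not permitted
vazb — violates constraint 1: syllable 1 coda /zb/ has 2 consonants (> 1) → not permitted
zaf — σ1 onset /z/, coda /f/ ok → permitted
dswu.smuv — violates constraint 3: syllable 1 onset /dsw/ has 3 consonants (> 2) → not permitted
Permitted: zaf → 1.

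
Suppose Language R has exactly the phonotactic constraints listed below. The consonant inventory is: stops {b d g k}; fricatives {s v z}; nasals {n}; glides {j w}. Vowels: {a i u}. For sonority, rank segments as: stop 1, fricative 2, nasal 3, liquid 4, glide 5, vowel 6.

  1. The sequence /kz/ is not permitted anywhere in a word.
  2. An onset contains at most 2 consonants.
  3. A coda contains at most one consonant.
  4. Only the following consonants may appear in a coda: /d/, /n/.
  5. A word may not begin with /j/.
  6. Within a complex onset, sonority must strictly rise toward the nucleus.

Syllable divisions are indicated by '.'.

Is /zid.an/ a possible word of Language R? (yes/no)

yes

/zid.an/ — σ1 onset /z/, coda /d/ ok; σ2 onset /∅/, coda /n/ ok → permitted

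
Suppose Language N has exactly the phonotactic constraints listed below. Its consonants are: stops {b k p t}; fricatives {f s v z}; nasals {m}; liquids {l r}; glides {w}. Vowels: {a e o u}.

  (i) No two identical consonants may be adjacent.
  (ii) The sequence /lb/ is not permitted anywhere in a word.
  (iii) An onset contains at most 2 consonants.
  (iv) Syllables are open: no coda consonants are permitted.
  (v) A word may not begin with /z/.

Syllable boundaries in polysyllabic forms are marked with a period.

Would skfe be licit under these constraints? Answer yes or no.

skfe — violates constraint (iii): syllable 1 onset /skf/ has 3 consonants (> 2) → illicit

no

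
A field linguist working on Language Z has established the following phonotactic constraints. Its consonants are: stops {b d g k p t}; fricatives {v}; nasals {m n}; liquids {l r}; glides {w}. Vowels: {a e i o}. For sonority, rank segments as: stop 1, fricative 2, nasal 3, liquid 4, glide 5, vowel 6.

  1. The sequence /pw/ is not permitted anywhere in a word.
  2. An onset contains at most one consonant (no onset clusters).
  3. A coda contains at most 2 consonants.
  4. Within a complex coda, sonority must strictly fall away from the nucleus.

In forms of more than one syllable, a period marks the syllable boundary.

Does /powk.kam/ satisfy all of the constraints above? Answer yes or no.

yes

/powk.kam/ — σ1 onset /p/, coda /wk/ (5→1 falls) ok; σ2 onset /k/, coda /m/ ok → well-formed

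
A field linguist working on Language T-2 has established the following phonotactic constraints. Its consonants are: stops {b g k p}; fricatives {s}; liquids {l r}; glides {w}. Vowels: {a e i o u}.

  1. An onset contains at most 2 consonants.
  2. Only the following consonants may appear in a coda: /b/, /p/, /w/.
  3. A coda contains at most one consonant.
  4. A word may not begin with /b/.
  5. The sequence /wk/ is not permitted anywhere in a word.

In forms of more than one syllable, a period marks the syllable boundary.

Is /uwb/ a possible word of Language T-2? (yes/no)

no

/uwb/ — violates constraint 3: syllable 1 coda /wb/ has 2 consonants (> 1) → ill-formed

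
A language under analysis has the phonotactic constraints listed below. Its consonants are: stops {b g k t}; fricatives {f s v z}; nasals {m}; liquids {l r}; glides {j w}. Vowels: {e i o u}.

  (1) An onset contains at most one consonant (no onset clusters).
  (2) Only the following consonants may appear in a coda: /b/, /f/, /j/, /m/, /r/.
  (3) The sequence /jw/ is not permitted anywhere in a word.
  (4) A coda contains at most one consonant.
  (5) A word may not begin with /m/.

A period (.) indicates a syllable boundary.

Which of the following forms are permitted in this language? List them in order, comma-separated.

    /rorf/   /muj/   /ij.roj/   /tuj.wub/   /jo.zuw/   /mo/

/ij.roj/

/rorf/ — violates constraint 4: syllable 1 coda /rf/ has 2 consonants (> 1) → not permitted
/muj/ — violates constraint 5: word begins with /m/ → not permitted
/ij.roj/ — σ1 onset /∅/, coda /j/ ok; σ2 onset /r/, coda /j/ ok → permitted
/tuj.wub/ — violates constraint 3: contains banned sequence /jw/ → not permitted
/jo.zuw/ — violates constraint 2: syllable 2 coda contains /w/, which is not a licensed coda consonant → not permitted
/mo/ — violates constraint 5: word begins with /m/ → not permitted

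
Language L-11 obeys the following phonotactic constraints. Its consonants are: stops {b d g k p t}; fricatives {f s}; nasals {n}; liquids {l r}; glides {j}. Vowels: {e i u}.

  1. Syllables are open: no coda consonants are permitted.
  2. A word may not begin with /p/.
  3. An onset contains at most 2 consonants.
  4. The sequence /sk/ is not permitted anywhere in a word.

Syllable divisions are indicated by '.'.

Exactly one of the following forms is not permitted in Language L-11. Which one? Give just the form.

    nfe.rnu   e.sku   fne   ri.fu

nfe.rnu — σ1 onset /nf/ (2C), coda /∅/ ok; σ2 onset /rn/ (2C), coda /∅/ ok → permitted
e.sku — violates constraint 4: contains banned sequence /sk/ → not permitted
fne — σ1 onset /fn/ (2C), coda /∅/ ok → permitted
ri.fu — σ1 onset /r/, coda /∅/ ok; σ2 onset /f/, coda /∅/ ok → permitted

e.sku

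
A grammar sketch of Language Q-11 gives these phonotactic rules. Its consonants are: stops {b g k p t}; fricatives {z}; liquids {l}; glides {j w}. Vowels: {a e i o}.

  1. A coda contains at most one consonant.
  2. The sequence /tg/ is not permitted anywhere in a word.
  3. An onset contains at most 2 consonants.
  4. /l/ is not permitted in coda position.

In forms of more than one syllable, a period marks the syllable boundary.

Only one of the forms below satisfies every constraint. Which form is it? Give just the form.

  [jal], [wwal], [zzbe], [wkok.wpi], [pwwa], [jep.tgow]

[jal] — violates constraint 4: syllable 1 coda contains /l/ → not permitted
[wwal] — violates constraint 4: syllable 1 coda contains /l/ → not permitted
[zzbe] — violates constraint 3: syllable 1 onset /zzb/ has 3 consonants (> 2) → not permitted
[wkok.wpi] — σ1 onset /wk/ (2C), coda /k/ ok; σ2 onset /wp/ (2C), coda /∅/ ok → permitted
[pwwa] — violates constraint 3: syllable 1 onset /pww/ has 3 consonants (> 2) → not permitted
[jep.tgow] — violates constraint 2: contains banned sequence /tg/ → not permitted

[wkok.wpi]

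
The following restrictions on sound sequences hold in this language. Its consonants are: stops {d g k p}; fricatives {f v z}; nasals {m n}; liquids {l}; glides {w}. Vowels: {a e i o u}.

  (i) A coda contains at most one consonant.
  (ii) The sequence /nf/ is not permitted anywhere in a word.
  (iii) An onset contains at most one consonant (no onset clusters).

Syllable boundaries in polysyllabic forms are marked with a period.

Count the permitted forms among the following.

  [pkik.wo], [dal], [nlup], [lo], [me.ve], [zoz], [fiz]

5

[pkik.wo] — violates constraint (iii): syllable 1 onset /pk/ has 2 consonants (> 1) → not permitted
[dal] — σ1 onset /d/, coda /l/ ok → permitted
[nlup] — violates constraint (iii): syllable 1 onset /nl/ has 2 consonants (> 1) → not permitted
[lo] — σ1 onset /l/, coda /∅/ ok → permitted
[me.ve] — σ1 onset /m/, coda /∅/ ok; σ2 onset /v/, coda /∅/ ok → permitted
[zoz] — σ1 onset /z/, coda /z/ ok → permitted
[fiz] — σ1 onset /f/, coda /z/ ok → permitted
Permitted: [dal], [lo], [me.ve], [zoz], [fiz] → 5.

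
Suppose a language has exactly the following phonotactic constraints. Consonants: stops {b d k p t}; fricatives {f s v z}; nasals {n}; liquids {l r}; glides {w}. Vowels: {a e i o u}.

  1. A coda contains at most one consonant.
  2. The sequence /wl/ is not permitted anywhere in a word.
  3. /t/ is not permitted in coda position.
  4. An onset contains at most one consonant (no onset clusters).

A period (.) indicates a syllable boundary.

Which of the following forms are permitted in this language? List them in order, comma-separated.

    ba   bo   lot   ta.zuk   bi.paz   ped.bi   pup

ba, bo, ta.zuk, bi.paz, ped.bi, pup

ba — σ1 onset /b/, coda /∅/ ok → permitted
bo — σ1 onset /b/, coda /∅/ ok → permitted
lot — violates constraint 3: syllable 1 coda contains /t/ → not permitted
ta.zuk — σ1 onset /t/, coda /∅/ ok; σ2 onset /z/, coda /k/ ok → permitted
bi.paz — σ1 onset /b/, coda /∅/ ok; σ2 onset /p/, coda /z/ ok → permitted
ped.bi — σ1 onset /p/, coda /d/ ok; σ2 onset /b/, coda /∅/ ok → permitted
pup — σ1 onset /p/, coda /p/ ok → permitted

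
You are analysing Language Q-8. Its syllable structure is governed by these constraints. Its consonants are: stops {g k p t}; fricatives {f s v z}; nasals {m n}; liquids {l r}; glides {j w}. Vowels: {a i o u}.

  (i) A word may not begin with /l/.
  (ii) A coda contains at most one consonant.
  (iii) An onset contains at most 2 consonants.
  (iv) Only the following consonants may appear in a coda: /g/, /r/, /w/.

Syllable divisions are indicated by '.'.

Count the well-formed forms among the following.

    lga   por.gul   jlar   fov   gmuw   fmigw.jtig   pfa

3

lga — violates constraint (i): word begins with /l/ → ill-formed
por.gul — violates constraint (iv): syllable 2 coda contains /l/, which is not a licensed coda consonant → ill-formed
jlar — σ1 onset /jl/ (2C), coda /r/ ok → well-formed
fov — violates constraint (iv): syllable 1 coda contains /v/, which is not a licensed coda consonant → ill-formed
gmuw — σ1 onset /gm/ (2C), coda /w/ ok → well-formed
fmigw.jtig — violates constraint (ii): syllable 1 coda /gw/ has 2 consonants (> 1) → ill-formed
pfa — σ1 onset /pf/ (2C), coda /∅/ ok → well-formed
Well-formed: jlar, gmuw, pfa → 3.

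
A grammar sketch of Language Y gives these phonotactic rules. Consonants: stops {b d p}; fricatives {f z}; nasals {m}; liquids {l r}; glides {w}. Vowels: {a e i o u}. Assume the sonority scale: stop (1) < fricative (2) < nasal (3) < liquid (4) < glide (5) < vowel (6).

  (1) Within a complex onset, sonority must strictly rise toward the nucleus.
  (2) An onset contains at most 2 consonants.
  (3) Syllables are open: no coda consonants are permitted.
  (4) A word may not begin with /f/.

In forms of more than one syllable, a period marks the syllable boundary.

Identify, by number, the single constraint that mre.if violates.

mre.if: syllable 2 coda /f/ has 1 consonant (> 0).
This is a violation of constraint 3: "Syllables are open: no coda consonants are permitted."
The remaining constraints (1, 2, 4) are satisfied.

3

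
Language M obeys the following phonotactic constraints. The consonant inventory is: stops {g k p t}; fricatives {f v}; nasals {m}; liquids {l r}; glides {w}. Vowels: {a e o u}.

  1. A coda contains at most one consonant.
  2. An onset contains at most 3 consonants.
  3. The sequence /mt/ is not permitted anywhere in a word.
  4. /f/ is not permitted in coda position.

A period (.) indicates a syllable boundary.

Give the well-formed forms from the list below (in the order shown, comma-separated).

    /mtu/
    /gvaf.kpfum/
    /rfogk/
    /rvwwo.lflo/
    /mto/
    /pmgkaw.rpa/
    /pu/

/mtu/ — violates constraint 3: contains banned sequence /mt/ → ill-formed
/gvaf.kpfum/ — violates constraint 4: syllable 1 coda contains /f/ → ill-formed
/rfogk/ — violates constraint 1: syllable 1 coda /gk/ has 2 consonants (> 1) → ill-formed
/rvwwo.lflo/ — violates constraint 2: syllable 1 onset /rvww/ has 4 consonants (> 3) → ill-formed
/mto/ — violates constraint 3: contains banned sequence /mt/ → ill-formed
/pmgkaw.rpa/ — violates constraint 2: syllable 1 onset /pmgk/ has 4 consonants (> 3) → ill-formed
/pu/ — σ1 onset /p/, coda /∅/ ok → well-formed

/pu/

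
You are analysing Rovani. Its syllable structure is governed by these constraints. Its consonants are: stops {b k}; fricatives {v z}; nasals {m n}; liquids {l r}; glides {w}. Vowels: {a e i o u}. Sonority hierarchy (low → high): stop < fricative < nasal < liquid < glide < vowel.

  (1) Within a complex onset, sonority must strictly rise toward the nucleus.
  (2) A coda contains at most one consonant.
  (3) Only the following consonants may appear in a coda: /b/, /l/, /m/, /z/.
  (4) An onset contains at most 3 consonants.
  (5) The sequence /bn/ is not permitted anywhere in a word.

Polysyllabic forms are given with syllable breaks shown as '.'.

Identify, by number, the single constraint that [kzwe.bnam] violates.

[kzwe.bnam]: contains banned sequence /bn/.
This is a violation of constraint 5: "The sequence /bn/ is not permitted anywhere in a word."
The remaining constraints (1, 2, 3, 4) are satisfied.

5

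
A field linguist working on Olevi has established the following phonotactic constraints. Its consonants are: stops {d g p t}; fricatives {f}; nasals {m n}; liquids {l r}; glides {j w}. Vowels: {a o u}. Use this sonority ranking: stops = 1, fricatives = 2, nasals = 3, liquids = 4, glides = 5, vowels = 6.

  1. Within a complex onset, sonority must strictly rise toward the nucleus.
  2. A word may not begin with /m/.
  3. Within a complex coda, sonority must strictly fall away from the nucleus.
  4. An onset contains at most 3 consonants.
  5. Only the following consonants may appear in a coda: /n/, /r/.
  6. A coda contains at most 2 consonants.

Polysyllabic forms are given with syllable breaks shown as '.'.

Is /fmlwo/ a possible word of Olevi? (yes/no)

/fmlwo/ — violates constraint 4: syllable 1 onset /fmlw/ has 4 consonants (> 3) → phonotactically illegal

no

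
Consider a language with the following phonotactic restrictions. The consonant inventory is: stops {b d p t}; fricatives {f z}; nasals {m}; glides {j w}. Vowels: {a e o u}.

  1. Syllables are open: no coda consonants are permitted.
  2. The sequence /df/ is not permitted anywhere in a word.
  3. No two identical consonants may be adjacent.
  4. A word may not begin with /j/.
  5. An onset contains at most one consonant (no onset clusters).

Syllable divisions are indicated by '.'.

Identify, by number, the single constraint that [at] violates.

1

[at]: syllable 1 coda /t/ has 1 consonant (> 0).
This is a violation of constraint 1: "Syllables are open: no coda consonants are permitted."
The remaining constraints (2, 3, 4, 5) are satisfied.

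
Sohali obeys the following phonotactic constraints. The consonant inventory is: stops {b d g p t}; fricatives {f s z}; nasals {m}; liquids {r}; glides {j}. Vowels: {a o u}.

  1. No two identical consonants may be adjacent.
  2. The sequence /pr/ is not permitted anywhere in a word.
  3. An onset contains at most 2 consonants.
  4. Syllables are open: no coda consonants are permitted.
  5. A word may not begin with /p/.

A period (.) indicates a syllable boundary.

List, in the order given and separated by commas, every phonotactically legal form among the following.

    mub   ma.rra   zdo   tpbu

zdo

mub — violates constraint 4: syllable 1 coda /b/ has 1 consonant (> 0) → phonotactically illegal
ma.rra — violates constraint 1: adjacent identical consonants /rr/ → phonotactically illegal
zdo — σ1 onset /zd/ (2C), coda /∅/ ok → phonotactically legal
tpbu — violates constraint 3: syllable 1 onset /tpb/ has 3 consonants (> 2) → phonotactically illegal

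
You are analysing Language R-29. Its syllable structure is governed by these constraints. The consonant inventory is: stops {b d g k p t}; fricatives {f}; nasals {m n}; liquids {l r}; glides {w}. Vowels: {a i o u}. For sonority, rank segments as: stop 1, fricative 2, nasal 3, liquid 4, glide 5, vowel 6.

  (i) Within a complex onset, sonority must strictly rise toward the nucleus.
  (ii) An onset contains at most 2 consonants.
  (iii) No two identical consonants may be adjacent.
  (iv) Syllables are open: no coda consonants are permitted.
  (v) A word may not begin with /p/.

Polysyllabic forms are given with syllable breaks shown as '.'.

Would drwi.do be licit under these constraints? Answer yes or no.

no

drwi.do — violates constraint (ii): syllable 1 onset /drw/ has 3 consonants (> 2) → illicit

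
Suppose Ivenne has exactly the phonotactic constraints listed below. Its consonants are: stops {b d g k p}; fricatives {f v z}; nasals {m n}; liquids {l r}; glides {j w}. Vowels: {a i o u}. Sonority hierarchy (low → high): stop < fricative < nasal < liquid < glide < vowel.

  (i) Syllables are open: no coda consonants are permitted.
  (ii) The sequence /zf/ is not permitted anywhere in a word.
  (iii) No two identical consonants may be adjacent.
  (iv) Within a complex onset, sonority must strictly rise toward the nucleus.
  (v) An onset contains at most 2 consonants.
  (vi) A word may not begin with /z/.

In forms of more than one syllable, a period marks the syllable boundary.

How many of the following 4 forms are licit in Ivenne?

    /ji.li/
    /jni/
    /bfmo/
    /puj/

1

/ji.li/ — σ1 onset /j/, coda /∅/ ok; σ2 onset /l/, coda /∅/ ok → licit
/jni/ — violates constraint (iv): syllable 1 onset /jn/: /j/ (glide, 5) → /n/ (nasal, 3) does not rise → illicit
/bfmo/ — violates constraint (v): syllable 1 onset /bfm/ has 3 consonants (> 2) → illicit
/puj/ — violates constraint (i): syllable 1 coda /j/ has 1 consonant (> 0) → illicit
Licit: /ji.li/ → 1.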